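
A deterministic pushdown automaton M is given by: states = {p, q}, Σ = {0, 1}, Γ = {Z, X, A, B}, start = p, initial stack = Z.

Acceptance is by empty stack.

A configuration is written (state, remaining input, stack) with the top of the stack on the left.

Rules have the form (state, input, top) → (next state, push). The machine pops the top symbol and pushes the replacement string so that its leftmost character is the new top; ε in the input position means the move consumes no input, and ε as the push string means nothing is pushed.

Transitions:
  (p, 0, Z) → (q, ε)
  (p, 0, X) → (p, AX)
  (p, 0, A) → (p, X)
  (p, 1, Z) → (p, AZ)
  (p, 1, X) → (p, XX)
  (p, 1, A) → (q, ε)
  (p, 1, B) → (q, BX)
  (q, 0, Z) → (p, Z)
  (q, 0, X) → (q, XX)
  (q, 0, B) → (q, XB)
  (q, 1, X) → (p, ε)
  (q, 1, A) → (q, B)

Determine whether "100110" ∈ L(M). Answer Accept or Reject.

Accept

(p, 100110, Z)
  read 1, top Z: go to p, push AZ → (p, 00110, AZ)
  read 0, top A: go to p, push X → (p, 0110, XZ)
  read 0, top X: go to p, push AX → (p, 110, AXZ)
  read 1, top A: go to q, push ε → (q, 10, XZ)
  read 1, top X: go to p, push ε → (p, 0, Z)
  read 0, top Z: go to q, push ε → (q, ε, ε)
All input consumed and the stack is empty.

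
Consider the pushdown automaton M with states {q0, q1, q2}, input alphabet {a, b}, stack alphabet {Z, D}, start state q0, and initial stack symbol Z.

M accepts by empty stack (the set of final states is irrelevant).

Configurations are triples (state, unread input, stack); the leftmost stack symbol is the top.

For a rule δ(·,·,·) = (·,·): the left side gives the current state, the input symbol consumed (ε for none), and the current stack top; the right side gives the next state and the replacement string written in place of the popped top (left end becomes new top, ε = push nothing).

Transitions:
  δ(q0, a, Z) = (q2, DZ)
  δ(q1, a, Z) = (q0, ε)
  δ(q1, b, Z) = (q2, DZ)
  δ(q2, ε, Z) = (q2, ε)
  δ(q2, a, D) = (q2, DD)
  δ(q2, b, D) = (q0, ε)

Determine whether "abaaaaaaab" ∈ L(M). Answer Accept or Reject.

Reject

No computation consumes all input and empties the stack.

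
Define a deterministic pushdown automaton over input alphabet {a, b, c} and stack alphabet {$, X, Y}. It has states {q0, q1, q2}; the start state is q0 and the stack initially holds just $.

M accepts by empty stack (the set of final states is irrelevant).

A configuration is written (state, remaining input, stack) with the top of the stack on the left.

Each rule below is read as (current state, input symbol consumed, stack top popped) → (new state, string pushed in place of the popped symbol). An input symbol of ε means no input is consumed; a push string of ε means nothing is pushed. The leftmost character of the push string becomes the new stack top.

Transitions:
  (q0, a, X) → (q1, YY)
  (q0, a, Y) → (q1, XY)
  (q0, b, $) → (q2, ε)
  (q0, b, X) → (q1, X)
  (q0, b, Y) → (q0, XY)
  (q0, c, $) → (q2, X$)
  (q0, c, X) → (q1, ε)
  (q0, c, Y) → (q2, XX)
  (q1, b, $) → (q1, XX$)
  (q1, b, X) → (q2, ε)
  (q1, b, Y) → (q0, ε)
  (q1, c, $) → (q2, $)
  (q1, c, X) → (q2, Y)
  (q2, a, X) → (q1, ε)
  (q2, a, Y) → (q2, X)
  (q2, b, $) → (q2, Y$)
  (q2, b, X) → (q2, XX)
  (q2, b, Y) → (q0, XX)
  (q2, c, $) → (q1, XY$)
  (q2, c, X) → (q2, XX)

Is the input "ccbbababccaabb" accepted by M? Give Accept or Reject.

(q0, ccbbababccaabb, $)
  read c, top $: go to q2, push X$ → (q2, cbbababccaabb, X$)
  read c, top X: go to q2, push XX → (q2, bbababccaabb, XX$)
  read b, top X: go to q2, push XX → (q2, bababccaabb, XXX$)
  read b, top X: go to q2, push XX → (q2, ababccaabb, XXXX$)
  read a, top X: go to q1, push ε → (q1, babccaabb, XXX$)
  read b, top X: go to q2, push ε → (q2, abccaabb, XX$)
  read a, top X: go to q1, push ε → (q1, bccaabb, X$)
  read b, top X: go to q2, push ε → (q2, ccaabb, $)
  read c, top $: go to q1, push XY$ → (q1, caabb, XY$)
  read c, top X: go to q2, push Y → (q2, aabb, YY$)
  read a, top Y: go to q2, push X → (q2, abb, XY$)
  read a, top X: go to q1, push ε → (q1, bb, Y$)
  read b, top Y: go to q0, push ε → (q0, b, $)
  read b, top $: go to q2, push ε → (q2, ε, ε)
All input consumed and the stack is empty.

Accept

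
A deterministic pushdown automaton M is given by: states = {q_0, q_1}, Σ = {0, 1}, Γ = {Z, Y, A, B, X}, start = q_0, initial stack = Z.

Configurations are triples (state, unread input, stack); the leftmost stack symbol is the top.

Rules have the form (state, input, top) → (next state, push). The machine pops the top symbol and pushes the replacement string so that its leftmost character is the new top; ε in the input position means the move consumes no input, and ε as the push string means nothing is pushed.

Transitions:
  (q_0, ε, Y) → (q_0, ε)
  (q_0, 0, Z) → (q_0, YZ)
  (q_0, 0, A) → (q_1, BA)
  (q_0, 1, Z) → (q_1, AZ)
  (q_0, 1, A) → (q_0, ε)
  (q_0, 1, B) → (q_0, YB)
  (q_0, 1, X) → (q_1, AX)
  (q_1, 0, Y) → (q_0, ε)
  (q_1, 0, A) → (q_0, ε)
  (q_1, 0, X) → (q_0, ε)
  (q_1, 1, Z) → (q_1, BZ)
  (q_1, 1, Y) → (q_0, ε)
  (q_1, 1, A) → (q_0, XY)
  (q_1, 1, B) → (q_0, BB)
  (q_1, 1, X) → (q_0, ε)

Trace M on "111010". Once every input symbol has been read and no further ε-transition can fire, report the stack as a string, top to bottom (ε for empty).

XYZ

(q_0, 111010, Z)
  read 1, top Z: go to q_1, push AZ → (q_1, 11010, AZ)
  read 1, top A: go to q_0, push XY → (q_0, 1010, XYZ)
  read 1, top X: go to q_1, push AX → (q_1, 010, AXYZ)
  read 0, top A: go to q_0, push ε → (q_0, 10, XYZ)
  read 1, top X: go to q_1, push AX → (q_1, 0, AXYZ)
  read 0, top A: go to q_0, push ε → (q_0, ε, XYZ)
All input consumed in state q_0 with stack XYZ.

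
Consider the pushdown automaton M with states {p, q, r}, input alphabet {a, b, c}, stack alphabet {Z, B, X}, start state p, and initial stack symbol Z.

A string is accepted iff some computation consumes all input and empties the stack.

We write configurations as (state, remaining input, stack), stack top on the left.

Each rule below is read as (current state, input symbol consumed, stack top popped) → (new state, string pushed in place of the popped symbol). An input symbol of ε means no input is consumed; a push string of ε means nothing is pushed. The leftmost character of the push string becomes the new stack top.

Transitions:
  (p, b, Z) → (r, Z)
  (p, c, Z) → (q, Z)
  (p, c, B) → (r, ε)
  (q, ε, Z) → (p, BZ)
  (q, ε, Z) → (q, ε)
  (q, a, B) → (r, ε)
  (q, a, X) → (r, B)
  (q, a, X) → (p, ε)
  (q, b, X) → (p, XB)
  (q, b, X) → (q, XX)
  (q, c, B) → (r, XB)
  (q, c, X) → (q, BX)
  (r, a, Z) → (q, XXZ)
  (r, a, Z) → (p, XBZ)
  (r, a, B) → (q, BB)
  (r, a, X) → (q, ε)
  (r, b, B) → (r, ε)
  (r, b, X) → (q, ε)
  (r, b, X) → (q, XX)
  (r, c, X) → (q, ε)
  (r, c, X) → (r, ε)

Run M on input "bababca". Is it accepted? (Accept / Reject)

Accept

One accepting computation: (p, bababca, Z) ⊢ (r, ababca, Z) ⊢ (q, babca, XXZ) ⊢ (q, abca, XXXZ) ⊢ (r, bca, BXXZ) ⊢ (r, ca, XXZ) ⊢ (r, a, XZ) ⊢ (q, ε, Z) ⊢ (q, ε, ε)
All input consumed and the stack is empty.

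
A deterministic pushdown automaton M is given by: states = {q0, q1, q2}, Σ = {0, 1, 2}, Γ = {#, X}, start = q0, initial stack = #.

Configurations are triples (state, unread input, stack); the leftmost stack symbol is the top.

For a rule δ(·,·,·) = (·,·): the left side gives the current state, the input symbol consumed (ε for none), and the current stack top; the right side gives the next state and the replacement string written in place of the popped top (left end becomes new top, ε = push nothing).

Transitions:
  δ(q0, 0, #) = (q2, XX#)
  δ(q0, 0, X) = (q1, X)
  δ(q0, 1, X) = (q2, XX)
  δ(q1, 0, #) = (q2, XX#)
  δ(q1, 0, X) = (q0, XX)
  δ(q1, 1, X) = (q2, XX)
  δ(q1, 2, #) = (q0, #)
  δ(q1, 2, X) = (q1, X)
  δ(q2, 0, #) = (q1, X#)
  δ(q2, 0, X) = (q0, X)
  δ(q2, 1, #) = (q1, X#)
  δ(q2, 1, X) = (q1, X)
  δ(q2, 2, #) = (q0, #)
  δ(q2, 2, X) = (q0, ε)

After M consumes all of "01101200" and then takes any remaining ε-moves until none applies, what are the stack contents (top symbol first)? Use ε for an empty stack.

(q0, 01101200, #)
  read 0, top #: go to q2, push XX# → (q2, 1101200, XX#)
  read 1, top X: go to q1, push X → (q1, 101200, XX#)
  read 1, top X: go to q2, push XX → (q2, 01200, XXX#)
  read 0, top X: go to q0, push X → (q0, 1200, XXX#)
  read 1, top X: go to q2, push XX → (q2, 200, XXXX#)
  read 2, top X: go to q0, push ε → (q0, 00, XXX#)
  read 0, top X: go to q1, push X → (q1, 0, XXX#)
  read 0, top X: go to q0, push XX → (q0, ε, XXXX#)
All input consumed in state q0 with stack XXXX#.

XXXX#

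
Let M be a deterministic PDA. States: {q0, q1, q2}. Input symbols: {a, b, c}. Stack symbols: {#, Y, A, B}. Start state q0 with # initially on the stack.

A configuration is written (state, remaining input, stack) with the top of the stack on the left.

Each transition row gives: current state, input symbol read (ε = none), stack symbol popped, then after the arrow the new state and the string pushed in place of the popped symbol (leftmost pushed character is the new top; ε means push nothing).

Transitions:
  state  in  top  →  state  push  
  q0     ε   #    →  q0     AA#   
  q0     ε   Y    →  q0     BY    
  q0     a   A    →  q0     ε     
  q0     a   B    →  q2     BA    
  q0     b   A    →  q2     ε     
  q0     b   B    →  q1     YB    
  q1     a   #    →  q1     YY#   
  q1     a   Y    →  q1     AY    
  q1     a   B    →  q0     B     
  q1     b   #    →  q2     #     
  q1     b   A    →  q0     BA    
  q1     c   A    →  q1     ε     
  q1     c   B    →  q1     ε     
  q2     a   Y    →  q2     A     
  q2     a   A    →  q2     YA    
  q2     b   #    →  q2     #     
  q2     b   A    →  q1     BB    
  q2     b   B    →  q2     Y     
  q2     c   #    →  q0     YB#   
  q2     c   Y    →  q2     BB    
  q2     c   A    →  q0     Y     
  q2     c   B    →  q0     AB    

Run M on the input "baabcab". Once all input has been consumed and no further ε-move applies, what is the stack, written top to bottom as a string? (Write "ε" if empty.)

YBA#

(q0, baabcab, #)
  ε-move, top #: go to q0, push AA# → (q0, baabcab, AA#)
  read b, top A: go to q2, push ε → (q2, aabcab, A#)
  read a, top A: go to q2, push YA → (q2, abcab, YA#)
  read a, top Y: go to q2, push A → (q2, bcab, AA#)
  read b, top A: go to q1, push BB → (q1, cab, BBA#)
  read c, top B: go to q1, push ε → (q1, ab, BA#)
  read a, top B: go to q0, push B → (q0, b, BA#)
  read b, top B: go to q1, push YB → (q1, ε, YBA#)
All input consumed in state q1 with stack YBA#.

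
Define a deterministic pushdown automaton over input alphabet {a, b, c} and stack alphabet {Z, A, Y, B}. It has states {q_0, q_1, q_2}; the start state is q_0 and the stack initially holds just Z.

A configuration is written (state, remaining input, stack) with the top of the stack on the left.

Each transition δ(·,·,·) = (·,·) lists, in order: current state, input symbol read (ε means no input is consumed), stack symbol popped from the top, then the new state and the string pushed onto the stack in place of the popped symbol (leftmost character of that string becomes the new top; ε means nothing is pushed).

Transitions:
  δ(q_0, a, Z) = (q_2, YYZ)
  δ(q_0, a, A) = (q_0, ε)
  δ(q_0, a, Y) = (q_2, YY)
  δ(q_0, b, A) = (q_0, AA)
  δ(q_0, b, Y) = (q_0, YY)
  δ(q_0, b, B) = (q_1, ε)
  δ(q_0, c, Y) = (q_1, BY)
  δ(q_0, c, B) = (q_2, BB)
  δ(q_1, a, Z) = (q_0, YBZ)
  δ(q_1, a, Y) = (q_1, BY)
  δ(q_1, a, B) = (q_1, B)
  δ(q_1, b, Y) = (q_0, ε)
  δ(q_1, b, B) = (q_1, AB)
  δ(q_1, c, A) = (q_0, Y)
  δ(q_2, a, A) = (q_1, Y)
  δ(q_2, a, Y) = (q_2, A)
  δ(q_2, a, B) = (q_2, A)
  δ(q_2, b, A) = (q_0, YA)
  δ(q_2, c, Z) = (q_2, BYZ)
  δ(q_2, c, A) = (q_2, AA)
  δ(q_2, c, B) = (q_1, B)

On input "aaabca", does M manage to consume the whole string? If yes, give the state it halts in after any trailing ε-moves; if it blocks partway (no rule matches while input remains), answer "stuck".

(q_0, aaabca, Z)
  read a, top Z: go to q_2, push YYZ → (q_2, aabca, YYZ)
  read a, top Y: go to q_2, push A → (q_2, abca, AYZ)
  read a, top A: go to q_1, push Y → (q_1, bca, YYZ)
  read b, top Y: go to q_0, push ε → (q_0, ca, YZ)
  read c, top Y: go to q_1, push BY → (q_1, a, BYZ)
  read a, top B: go to q_1, push B → (q_1, ε, BYZ)
All input consumed; M is in state q_1.

q_1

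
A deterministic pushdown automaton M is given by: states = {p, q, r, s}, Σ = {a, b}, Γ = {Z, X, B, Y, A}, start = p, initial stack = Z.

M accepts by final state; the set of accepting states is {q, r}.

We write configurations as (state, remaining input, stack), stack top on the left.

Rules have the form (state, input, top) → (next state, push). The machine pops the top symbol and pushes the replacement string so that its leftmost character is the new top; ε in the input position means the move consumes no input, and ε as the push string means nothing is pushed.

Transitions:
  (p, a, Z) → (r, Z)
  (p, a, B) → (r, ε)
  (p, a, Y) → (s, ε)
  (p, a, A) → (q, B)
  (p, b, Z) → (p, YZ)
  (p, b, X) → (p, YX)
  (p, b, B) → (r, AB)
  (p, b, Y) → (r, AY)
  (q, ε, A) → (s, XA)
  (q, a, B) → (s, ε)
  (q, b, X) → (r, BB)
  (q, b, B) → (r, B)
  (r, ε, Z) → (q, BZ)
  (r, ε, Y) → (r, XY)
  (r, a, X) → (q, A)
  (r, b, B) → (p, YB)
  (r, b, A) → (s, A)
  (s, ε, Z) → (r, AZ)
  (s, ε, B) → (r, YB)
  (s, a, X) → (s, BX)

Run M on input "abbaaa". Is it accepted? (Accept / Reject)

Accept

(p, abbaaa, Z)
  read a, top Z: go to r, push Z → (r, bbaaa, Z)
  ε-move, top Z: go to q, push BZ → (q, bbaaa, BZ)
  read b, top B: go to r, push B → (r, baaa, BZ)
  read b, top B: go to p, push YB → (p, aaa, YBZ)
  read a, top Y: go to s, push ε → (s, aa, BZ)
  ε-move, top B: go to r, push YB → (r, aa, YBZ)
  ε-move, top Y: go to r, push XY → (r, aa, XYBZ)
  read a, top X: go to q, push A → (q, a, AYBZ)
  ε-move, top A: go to s, push XA → (s, a, XAYBZ)
  read a, top X: go to s, push BX → (s, ε, BXAYBZ)
  ε-move, top B: go to r, push YB → (r, ε, YBXAYBZ)
All input consumed; state r ∈ F.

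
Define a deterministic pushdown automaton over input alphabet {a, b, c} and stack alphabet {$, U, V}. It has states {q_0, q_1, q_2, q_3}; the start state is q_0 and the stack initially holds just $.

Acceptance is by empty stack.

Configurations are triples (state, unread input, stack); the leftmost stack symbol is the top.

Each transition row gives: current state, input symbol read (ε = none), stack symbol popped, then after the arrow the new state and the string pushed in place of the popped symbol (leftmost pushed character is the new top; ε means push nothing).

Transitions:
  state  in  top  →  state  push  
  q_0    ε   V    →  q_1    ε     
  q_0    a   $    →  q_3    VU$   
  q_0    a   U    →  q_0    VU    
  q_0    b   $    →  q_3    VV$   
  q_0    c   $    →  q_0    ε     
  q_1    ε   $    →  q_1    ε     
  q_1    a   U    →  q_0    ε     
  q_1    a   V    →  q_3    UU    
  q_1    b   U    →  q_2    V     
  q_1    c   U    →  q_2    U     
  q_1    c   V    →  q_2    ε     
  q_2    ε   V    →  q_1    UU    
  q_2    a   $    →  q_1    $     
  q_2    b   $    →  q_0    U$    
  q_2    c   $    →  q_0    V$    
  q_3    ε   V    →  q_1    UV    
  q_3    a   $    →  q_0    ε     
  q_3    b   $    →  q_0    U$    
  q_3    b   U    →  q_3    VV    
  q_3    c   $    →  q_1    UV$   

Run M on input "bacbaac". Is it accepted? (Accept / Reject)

(q_0, bacbaac, $)
  read b, top $: go to q_3, push VV$ → (q_3, acbaac, VV$)
  ε-move, top V: go to q_1, push UV → (q_1, acbaac, UVV$)
  read a, top U: go to q_0, push ε → (q_0, cbaac, VV$)
  ε-move, top V: go to q_1, push ε → (q_1, cbaac, V$)
  read c, top V: go to q_2, push ε → (q_2, baac, $)
  read b, top $: go to q_0, push U$ → (q_0, aac, U$)
  read a, top U: go to q_0, push VU → (q_0, ac, VU$)
  ε-move, top V: go to q_1, push ε → (q_1, ac, U$)
  read a, top U: go to q_0, push ε → (q_0, c, $)
  read c, top $: go to q_0, push ε → (q_0, ε, ε)
All input consumed and the stack is empty.

Accept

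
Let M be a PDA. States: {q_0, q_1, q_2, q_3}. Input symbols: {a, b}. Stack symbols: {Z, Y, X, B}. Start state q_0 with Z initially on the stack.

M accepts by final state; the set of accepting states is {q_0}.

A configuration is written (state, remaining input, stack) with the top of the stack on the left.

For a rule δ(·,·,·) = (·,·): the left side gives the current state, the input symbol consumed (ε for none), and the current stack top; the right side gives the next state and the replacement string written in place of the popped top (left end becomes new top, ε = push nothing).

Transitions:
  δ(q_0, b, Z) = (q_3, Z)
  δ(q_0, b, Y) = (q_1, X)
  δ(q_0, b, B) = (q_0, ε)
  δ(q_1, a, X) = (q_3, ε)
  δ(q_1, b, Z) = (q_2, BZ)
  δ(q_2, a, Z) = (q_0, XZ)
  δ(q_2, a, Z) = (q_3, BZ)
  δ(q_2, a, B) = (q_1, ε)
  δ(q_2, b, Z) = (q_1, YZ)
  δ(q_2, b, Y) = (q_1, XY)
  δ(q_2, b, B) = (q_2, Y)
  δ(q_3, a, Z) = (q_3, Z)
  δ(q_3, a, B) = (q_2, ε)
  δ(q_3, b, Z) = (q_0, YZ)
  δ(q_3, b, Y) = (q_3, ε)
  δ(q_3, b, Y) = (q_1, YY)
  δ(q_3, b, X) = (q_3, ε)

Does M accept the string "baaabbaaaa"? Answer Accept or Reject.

Reject

No computation consumes all input and reaches a final state.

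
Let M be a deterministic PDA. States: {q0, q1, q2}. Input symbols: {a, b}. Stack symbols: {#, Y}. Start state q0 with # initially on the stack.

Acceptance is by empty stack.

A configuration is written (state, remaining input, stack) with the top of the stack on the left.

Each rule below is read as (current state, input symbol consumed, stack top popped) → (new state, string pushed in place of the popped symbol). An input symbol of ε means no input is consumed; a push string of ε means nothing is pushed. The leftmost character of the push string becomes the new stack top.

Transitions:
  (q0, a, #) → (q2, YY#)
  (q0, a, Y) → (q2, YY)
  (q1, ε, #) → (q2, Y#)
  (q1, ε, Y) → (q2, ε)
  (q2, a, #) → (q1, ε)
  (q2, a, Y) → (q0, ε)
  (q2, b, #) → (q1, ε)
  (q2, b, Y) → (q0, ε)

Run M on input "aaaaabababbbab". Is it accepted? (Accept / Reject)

(q0, aaaaabababbbab, #)
  read a, top #: go to q2, push YY# → (q2, aaaabababbbab, YY#)
  read a, top Y: go to q0, push ε → (q0, aaabababbbab, Y#)
  read a, top Y: go to q2, push YY → (q2, aabababbbab, YY#)
  read a, top Y: go to q0, push ε → (q0, abababbbab, Y#)
  read a, top Y: go to q2, push YY → (q2, bababbbab, YY#)
  read b, top Y: go to q0, push ε → (q0, ababbbab, Y#)
  read a, top Y: go to q2, push YY → (q2, babbbab, YY#)
  read b, top Y: go to q0, push ε → (q0, abbbab, Y#)
  read a, top Y: go to q2, push YY → (q2, bbbab, YY#)
  read b, top Y: go to q0, push ε → (q0, bbab, Y#)
No transition applies at (q0, bbab, Y#); input not fully consumed.

Reject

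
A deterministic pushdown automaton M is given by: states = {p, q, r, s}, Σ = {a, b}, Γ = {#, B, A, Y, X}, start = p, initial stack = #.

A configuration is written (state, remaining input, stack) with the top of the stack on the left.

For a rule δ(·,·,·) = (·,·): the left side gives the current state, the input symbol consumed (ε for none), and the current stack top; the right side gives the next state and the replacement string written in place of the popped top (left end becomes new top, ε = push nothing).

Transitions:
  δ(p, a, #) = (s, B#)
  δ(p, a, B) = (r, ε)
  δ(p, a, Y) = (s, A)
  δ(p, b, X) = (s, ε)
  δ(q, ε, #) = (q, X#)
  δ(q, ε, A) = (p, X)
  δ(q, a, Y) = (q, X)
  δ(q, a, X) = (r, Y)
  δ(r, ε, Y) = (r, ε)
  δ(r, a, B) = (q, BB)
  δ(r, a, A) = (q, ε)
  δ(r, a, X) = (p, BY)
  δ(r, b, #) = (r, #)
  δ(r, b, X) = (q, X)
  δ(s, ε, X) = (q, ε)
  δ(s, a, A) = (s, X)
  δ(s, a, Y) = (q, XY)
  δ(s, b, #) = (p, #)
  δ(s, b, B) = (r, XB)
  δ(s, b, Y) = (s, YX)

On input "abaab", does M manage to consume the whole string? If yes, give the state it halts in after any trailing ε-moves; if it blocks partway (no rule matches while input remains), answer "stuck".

(p, abaab, #)
  read a, top #: go to s, push B# → (s, baab, B#)
  read b, top B: go to r, push XB → (r, aab, XB#)
  read a, top X: go to p, push BY → (p, ab, BYB#)
  read a, top B: go to r, push ε → (r, b, YB#)
  ε-move, top Y: go to r, push ε → (r, b, B#)
No transition for (r, b, top B); M blocks with input b remaining.

stuck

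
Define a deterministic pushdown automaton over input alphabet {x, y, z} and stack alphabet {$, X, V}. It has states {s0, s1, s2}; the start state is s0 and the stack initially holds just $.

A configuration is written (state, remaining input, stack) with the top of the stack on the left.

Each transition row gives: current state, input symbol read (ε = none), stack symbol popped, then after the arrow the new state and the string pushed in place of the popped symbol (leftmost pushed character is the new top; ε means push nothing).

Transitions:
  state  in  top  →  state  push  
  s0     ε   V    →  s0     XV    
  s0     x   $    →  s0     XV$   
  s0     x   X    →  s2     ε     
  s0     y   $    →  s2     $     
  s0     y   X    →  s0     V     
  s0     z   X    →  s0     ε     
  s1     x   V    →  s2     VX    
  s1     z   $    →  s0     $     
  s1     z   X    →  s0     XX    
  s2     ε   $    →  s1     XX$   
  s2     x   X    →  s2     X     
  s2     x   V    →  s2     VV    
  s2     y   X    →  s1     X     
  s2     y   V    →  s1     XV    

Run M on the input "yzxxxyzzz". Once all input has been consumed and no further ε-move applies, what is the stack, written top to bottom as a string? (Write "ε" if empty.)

X$

(s0, yzxxxyzzz, $)
  read y, top $: go to s2, push $ → (s2, zxxxyzzz, $)
  ε-move, top $: go to s1, push XX$ → (s1, zxxxyzzz, XX$)
  read z, top X: go to s0, push XX → (s0, xxxyzzz, XXX$)
  read x, top X: go to s2, push ε → (s2, xxyzzz, XX$)
  read x, top X: go to s2, push X → (s2, xyzzz, XX$)
  read x, top X: go to s2, push X → (s2, yzzz, XX$)
  read y, top X: go to s1, push X → (s1, zzz, XX$)
  read z, top X: go to s0, push XX → (s0, zz, XXX$)
  read z, top X: go to s0, push ε → (s0, z, XX$)
  read z, top X: go to s0, push ε → (s0, ε, X$)
All input consumed in state s0 with stack X$.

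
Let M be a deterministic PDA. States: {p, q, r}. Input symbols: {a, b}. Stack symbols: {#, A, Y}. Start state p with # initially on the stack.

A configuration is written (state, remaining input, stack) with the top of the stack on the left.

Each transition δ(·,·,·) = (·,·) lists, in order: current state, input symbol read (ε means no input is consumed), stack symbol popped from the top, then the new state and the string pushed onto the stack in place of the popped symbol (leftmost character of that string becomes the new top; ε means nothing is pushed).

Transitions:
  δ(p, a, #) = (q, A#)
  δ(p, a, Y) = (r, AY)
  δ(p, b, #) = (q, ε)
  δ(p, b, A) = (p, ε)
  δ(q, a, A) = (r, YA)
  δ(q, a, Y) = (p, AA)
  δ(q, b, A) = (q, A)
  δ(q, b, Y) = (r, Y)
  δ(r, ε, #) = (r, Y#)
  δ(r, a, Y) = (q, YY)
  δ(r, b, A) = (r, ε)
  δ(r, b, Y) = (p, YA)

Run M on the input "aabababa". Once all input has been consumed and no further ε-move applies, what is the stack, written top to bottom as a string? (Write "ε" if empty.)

YYYAA#

(p, aabababa, #) ⊢ (q, abababa, A#) ⊢ (r, bababa, YA#) ⊢ (p, ababa, YAA#) ⊢ (r, baba, AYAA#) ⊢ (r, aba, YAA#) ⊢ (q, ba, YYAA#) ⊢ (r, a, YYAA#) ⊢ (q, ε, YYYAA#)
All input consumed in state q with stack YYYAA#.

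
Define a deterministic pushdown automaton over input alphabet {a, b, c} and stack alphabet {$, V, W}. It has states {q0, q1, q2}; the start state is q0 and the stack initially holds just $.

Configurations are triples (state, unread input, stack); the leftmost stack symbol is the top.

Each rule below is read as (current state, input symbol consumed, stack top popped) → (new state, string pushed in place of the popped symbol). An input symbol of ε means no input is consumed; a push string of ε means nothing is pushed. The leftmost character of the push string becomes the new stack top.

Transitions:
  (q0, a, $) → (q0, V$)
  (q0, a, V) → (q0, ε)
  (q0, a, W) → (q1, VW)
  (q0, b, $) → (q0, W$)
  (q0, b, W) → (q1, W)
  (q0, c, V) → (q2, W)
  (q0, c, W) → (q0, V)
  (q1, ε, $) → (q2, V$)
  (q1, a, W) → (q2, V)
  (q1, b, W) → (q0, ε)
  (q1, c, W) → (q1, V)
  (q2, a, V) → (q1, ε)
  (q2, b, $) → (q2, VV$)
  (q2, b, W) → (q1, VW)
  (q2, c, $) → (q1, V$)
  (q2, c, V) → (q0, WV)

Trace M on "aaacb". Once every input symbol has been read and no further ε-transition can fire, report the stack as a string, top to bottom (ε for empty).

(q0, aaacb, $)
  read a, top $: go to q0, push V$ → (q0, aacb, V$)
  read a, top V: go to q0, push ε → (q0, acb, $)
  read a, top $: go to q0, push V$ → (q0, cb, V$)
  read c, top V: go to q2, push W → (q2, b, W$)
  read b, top W: go to q1, push VW → (q1, ε, VW$)
All input consumed in state q1 with stack VW$.

VW$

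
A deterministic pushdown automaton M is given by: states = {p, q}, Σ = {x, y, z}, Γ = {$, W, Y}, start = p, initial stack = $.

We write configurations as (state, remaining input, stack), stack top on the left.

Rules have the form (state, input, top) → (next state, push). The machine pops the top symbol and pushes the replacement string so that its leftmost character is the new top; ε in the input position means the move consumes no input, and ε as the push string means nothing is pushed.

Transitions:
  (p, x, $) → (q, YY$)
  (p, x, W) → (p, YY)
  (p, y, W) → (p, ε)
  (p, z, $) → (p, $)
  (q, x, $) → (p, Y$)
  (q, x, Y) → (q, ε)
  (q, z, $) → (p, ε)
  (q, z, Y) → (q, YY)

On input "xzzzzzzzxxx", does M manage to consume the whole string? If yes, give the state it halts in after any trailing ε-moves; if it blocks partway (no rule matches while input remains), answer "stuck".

(p, xzzzzzzzxxx, $) ⊢ (q, zzzzzzzxxx, YY$) ⊢ (q, zzzzzzxxx, YYY$) ⊢ (q, zzzzzxxx, YYYY$) ⊢ (q, zzzzxxx, YYYYY$) ⊢ (q, zzzxxx, YYYYYY$) ⊢ (q, zzxxx, YYYYYYY$) ⊢ (q, zxxx, YYYYYYYY$) ⊢ (q, xxx, YYYYYYYYY$) ⊢ (q, xx, YYYYYYYY$) ⊢ (q, x, YYYYYYY$) ⊢ (q, ε, YYYYYY$)
All input consumed; M is in state q.

q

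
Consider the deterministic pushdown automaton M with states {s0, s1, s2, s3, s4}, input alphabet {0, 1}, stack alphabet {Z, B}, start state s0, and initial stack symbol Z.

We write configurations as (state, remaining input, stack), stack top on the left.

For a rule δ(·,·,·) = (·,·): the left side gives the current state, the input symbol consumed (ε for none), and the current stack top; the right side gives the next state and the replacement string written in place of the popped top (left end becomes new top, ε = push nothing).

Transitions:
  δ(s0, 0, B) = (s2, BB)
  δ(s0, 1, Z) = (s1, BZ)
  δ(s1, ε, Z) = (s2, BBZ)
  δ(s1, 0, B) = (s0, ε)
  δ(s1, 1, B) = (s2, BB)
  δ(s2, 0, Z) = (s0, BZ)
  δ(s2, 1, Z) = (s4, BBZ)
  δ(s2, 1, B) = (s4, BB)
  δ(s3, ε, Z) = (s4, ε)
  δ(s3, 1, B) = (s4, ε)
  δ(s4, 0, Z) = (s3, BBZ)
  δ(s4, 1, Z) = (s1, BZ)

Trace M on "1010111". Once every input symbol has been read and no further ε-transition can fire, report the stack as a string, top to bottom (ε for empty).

BBBZ

(s0, 1010111, Z)
  read 1, top Z: go to s1, push BZ → (s1, 010111, BZ)
  read 0, top B: go to s0, push ε → (s0, 10111, Z)
  read 1, top Z: go to s1, push BZ → (s1, 0111, BZ)
  read 0, top B: go to s0, push ε → (s0, 111, Z)
  read 1, top Z: go to s1, push BZ → (s1, 11, BZ)
  read 1, top B: go to s2, push BB → (s2, 1, BBZ)
  read 1, top B: go to s4, push BB → (s4, ε, BBBZ)
All input consumed in state s4 with stack BBBZ.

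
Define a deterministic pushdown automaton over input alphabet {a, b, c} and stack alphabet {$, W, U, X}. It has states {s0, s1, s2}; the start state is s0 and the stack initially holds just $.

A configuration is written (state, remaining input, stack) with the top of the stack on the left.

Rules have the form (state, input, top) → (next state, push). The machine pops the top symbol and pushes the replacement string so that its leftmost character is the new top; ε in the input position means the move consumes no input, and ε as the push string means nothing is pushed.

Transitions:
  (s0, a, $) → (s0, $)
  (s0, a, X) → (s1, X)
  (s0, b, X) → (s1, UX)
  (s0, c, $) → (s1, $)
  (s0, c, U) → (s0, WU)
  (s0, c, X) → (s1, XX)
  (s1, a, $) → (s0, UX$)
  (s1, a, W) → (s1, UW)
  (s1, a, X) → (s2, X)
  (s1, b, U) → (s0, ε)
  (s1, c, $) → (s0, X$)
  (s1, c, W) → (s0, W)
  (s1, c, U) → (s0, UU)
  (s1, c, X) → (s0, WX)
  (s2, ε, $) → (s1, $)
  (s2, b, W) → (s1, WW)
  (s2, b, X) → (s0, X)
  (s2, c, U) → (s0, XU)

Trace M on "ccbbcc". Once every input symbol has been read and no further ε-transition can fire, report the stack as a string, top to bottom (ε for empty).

WXX$

(s0, ccbbcc, $)
  read c, top $: go to s1, push $ → (s1, cbbcc, $)
  read c, top $: go to s0, push X$ → (s0, bbcc, X$)
  read b, top X: go to s1, push UX → (s1, bcc, UX$)
  read b, top U: go to s0, push ε → (s0, cc, X$)
  read c, top X: go to s1, push XX → (s1, c, XX$)
  read c, top X: go to s0, push WX → (s0, ε, WXX$)
All input consumed in state s0 with stack WXX$.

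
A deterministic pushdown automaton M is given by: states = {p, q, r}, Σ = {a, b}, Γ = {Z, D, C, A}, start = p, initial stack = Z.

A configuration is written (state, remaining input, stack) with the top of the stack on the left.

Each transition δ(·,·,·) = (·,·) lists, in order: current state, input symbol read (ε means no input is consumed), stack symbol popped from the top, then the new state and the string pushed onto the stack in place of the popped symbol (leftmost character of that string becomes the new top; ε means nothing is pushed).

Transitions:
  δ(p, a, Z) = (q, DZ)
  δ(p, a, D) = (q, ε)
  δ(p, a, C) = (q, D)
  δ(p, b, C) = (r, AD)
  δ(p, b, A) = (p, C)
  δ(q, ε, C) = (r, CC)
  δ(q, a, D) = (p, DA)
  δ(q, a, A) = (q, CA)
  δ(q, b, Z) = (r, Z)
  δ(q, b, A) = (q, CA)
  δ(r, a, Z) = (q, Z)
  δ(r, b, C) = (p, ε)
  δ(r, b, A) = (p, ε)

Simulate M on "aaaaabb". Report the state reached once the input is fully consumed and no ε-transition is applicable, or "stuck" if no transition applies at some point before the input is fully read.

stuck

(p, aaaaabb, Z) ⊢ (q, aaaabb, DZ) ⊢ (p, aaabb, DAZ) ⊢ (q, aabb, AZ) ⊢ (q, abb, CAZ) ⊢ (r, abb, CCAZ)
No transition for (r, a, top C); M blocks with input abb remaining.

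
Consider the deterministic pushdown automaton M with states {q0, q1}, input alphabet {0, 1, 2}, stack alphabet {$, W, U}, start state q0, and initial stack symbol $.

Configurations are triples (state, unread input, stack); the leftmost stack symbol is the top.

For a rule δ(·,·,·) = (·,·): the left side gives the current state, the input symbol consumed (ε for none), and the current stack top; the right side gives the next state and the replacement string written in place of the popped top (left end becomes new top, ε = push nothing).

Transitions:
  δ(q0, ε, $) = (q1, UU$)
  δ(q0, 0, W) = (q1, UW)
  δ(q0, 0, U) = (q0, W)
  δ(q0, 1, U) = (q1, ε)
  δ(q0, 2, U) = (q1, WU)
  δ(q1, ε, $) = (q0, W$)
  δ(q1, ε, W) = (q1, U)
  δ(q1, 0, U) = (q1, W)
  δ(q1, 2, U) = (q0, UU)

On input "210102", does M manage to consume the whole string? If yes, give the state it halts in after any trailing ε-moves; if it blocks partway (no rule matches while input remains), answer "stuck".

(q0, 210102, $)
  ε-move, top $: go to q1, push UU$ → (q1, 210102, UU$)
  read 2, top U: go to q0, push UU → (q0, 10102, UUU$)
  read 1, top U: go to q1, push ε → (q1, 0102, UU$)
  read 0, top U: go to q1, push W → (q1, 102, WU$)
  ε-move, top W: go to q1, push U → (q1, 102, UU$)
No transition for (q1, 1, top U); M blocks with input 102 remaining.

stuck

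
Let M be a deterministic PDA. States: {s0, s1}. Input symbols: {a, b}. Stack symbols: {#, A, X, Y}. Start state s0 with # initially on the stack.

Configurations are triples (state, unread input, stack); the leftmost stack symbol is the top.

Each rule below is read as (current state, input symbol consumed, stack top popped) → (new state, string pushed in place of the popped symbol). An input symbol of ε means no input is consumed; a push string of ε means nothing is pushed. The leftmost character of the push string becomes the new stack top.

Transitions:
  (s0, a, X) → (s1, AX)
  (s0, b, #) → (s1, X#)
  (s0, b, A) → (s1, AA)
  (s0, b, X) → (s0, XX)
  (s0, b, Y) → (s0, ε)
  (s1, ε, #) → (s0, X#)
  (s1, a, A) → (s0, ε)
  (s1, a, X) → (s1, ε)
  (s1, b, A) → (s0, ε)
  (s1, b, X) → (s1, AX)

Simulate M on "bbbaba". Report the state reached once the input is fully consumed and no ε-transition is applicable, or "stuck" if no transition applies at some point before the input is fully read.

(s0, bbbaba, #)
  read b, top #: go to s1, push X# → (s1, bbaba, X#)
  read b, top X: go to s1, push AX → (s1, baba, AX#)
  read b, top A: go to s0, push ε → (s0, aba, X#)
  read a, top X: go to s1, push AX → (s1, ba, AX#)
  read b, top A: go to s0, push ε → (s0, a, X#)
  read a, top X: go to s1, push AX → (s1, ε, AX#)
All input consumed; M is in state s1.

s1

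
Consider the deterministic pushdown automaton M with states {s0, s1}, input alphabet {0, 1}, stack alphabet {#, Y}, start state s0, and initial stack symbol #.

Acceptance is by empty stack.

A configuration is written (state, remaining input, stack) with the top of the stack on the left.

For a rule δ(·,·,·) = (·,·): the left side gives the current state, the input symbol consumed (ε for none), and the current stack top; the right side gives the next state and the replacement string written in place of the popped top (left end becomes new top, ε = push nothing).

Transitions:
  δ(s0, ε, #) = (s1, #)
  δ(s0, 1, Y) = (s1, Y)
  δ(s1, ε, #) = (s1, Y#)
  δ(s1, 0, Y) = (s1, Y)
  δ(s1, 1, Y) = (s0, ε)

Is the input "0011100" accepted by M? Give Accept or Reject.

(s0, 0011100, #) ⊢ (s1, 0011100, #) ⊢ (s1, 0011100, Y#) ⊢ (s1, 011100, Y#) ⊢ (s1, 11100, Y#) ⊢ (s0, 1100, #) ⊢ (s1, 1100, #) ⊢ (s1, 1100, Y#) ⊢ (s0, 100, #) ⊢ (s1, 100, #) ⊢ (s1, 100, Y#) ⊢ (s0, 00, #) ⊢ (s1, 00, #) ⊢ (s1, 00, Y#) ⊢ (s1, 0, Y#) ⊢ (s1, ε, Y#)
All input consumed; stack is Y#, not empty, and no further ε-move applies.

Reject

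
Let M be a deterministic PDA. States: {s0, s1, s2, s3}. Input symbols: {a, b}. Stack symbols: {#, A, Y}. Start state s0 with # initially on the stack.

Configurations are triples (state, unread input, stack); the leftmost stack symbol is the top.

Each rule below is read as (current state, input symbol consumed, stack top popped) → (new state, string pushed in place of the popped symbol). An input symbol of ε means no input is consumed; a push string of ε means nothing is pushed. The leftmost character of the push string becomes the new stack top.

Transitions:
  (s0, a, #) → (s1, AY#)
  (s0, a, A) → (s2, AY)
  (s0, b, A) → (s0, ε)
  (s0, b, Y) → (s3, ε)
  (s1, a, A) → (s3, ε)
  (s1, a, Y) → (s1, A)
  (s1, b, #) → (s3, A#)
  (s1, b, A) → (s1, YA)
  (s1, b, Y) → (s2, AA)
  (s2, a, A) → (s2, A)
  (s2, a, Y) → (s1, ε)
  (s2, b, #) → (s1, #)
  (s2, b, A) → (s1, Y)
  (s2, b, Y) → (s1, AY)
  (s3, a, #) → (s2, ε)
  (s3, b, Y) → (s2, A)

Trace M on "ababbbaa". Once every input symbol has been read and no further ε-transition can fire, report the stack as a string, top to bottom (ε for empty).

(s0, ababbbaa, #)
  read a, top #: go to s1, push AY# → (s1, babbbaa, AY#)
  read b, top A: go to s1, push YA → (s1, abbbaa, YAY#)
  read a, top Y: go to s1, push A → (s1, bbbaa, AAY#)
  read b, top A: go to s1, push YA → (s1, bbaa, YAAY#)
  read b, top Y: go to s2, push AA → (s2, baa, AAAAY#)
  read b, top A: go to s1, push Y → (s1, aa, YAAAY#)
  read a, top Y: go to s1, push A → (s1, a, AAAAY#)
  read a, top A: go to s3, push ε → (s3, ε, AAAY#)
All input consumed in state s3 with stack AAAY#.

AAAY#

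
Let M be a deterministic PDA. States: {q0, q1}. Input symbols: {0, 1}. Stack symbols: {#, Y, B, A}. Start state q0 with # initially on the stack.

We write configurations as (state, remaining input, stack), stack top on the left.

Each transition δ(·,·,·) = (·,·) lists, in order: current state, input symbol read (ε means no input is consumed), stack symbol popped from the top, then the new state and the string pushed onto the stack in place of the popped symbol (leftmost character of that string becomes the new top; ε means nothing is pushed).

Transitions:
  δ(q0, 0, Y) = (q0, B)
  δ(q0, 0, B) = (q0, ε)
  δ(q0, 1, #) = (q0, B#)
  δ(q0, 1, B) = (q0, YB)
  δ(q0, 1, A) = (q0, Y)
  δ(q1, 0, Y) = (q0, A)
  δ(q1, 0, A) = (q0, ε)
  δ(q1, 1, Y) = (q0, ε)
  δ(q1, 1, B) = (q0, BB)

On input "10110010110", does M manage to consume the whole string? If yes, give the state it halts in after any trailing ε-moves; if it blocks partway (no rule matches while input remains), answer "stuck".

stuck

(q0, 10110010110, #) ⊢ (q0, 0110010110, B#) ⊢ (q0, 110010110, #) ⊢ (q0, 10010110, B#) ⊢ (q0, 0010110, YB#) ⊢ (q0, 010110, BB#) ⊢ (q0, 10110, B#) ⊢ (q0, 0110, YB#) ⊢ (q0, 110, BB#) ⊢ (q0, 10, YBB#)
No transition for (q0, 1, top Y); M blocks with input 10 remaining.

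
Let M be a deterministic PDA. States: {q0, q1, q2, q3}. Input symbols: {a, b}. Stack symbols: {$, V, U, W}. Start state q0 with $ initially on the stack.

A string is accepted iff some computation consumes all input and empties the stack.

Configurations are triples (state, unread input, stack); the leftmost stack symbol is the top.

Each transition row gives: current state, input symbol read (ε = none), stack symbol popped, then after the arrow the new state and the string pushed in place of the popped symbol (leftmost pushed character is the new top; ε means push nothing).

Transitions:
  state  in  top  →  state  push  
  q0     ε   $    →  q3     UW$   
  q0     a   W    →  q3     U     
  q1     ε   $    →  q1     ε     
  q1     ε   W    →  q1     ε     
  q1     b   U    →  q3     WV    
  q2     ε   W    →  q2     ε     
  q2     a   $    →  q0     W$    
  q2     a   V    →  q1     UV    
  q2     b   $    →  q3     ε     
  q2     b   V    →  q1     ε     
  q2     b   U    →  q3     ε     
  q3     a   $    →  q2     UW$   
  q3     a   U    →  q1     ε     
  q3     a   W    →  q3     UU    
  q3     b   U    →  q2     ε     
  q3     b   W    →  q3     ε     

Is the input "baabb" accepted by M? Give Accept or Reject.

(q0, baabb, $)
  ε-move, top $: go to q3, push UW$ → (q3, baabb, UW$)
  read b, top U: go to q2, push ε → (q2, aabb, W$)
  ε-move, top W: go to q2, push ε → (q2, aabb, $)
  read a, top $: go to q0, push W$ → (q0, abb, W$)
  read a, top W: go to q3, push U → (q3, bb, U$)
  read b, top U: go to q2, push ε → (q2, b, $)
  read b, top $: go to q3, push ε → (q3, ε, ε)
All input consumed and the stack is empty.

Accept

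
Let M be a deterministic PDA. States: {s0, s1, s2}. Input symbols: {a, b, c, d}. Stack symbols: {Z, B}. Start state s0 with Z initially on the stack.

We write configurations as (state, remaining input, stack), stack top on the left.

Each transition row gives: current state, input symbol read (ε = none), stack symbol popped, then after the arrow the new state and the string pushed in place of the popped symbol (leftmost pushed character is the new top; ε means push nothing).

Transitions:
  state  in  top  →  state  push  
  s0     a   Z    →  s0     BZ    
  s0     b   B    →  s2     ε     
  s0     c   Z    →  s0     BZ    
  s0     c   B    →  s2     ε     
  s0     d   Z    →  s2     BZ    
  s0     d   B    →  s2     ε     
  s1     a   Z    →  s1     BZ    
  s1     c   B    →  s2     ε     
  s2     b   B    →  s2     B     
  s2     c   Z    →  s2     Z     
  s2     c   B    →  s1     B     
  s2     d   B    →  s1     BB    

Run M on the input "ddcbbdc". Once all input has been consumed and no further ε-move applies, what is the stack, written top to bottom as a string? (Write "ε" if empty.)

BZ

(s0, ddcbbdc, Z)
  read d, top Z: go to s2, push BZ → (s2, dcbbdc, BZ)
  read d, top B: go to s1, push BB → (s1, cbbdc, BBZ)
  read c, top B: go to s2, push ε → (s2, bbdc, BZ)
  read b, top B: go to s2, push B → (s2, bdc, BZ)
  read b, top B: go to s2, push B → (s2, dc, BZ)
  read d, top B: go to s1, push BB → (s1, c, BBZ)
  read c, top B: go to s2, push ε → (s2, ε, BZ)
All input consumed in state s2 with stack BZ.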